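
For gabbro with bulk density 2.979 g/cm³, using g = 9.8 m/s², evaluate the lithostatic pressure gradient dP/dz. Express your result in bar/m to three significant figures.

dP/dz = ρg = 2979 kg/m³ × 9.8 m/s² = 29194 Pa/m
= 29194 Pa/m × (1 bar/m / 1.0000×10^5 Pa/m) = 0.29194 bar/m

0.292 bar/m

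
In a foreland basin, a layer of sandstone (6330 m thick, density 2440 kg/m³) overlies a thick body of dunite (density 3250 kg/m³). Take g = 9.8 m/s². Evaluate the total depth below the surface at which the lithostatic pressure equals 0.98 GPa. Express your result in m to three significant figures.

32300 m

Pressure at base of upper layers: 2440×9.8×6330 = 1.514×10^8 Pa = 0.1514 GPa
Remaining pressure to be supplied by dunite: 9.800×10^8 − 1.514×10^8 = 8.286×10^8 Pa
Additional depth in dunite = 8.286×10^8 Pa / (3250 kg/m³ × 9.8 m/s²) = 26017 m
Total depth = 6330 m + 26017 m = 32347 m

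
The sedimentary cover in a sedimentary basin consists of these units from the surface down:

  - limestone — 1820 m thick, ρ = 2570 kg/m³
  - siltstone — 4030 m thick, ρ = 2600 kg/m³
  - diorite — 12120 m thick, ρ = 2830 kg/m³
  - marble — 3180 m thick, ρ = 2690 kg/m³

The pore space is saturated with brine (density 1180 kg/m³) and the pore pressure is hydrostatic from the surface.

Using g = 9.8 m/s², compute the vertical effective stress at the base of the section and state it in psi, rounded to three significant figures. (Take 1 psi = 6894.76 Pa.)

47000 psi

Overburden (lithostatic) stress σ_v:
limestone: 2570 kg/m³ × 9.8 m/s² × 1820 m = 4.584×10^7 Pa = 45.84 MPa
siltstone: 2600 kg/m³ × 9.8 m/s² × 4030 m = 1.027×10^8 Pa = 102.7 MPa
diorite: 2830 kg/m³ × 9.8 m/s² × 12120 m = 3.361×10^8 Pa = 336.1 MPa
marble: 2690 kg/m³ × 9.8 m/s² × 3180 m = 8.383×10^7 Pa = 83.83 MPa
Total = 45.84 + 102.7 + 336.1 + 83.83 = 568.49 MPa
Pore pressure P_p = 1180 kg/m³ × 9.8 m/s² × 21150 m = 2.446×10^8 Pa = 244.6 MPa
Effective stress σ' = σ_v − P_p = 568.5 − 244.6 = 323.91 MPa = 46979 psi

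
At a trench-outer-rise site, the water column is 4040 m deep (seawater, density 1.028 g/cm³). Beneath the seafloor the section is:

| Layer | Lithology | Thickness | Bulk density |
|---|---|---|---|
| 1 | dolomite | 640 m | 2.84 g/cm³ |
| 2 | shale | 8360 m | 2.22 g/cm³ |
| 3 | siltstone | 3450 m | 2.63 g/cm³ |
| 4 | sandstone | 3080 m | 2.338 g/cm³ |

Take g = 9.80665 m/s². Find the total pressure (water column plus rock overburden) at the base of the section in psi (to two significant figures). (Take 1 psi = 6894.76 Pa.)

58000 psi

seawater: 1028 kg/m³ × 9.80665 m/s² × 4040 m = 4.073×10^7 Pa = 5907 psi
dolomite: 2840 kg/m³ × 9.80665 m/s² × 640 m = 1.782×10^7 Pa = 2585 psi
shale: 2220 kg/m³ × 9.80665 m/s² × 8360 m = 1.820×10^8 Pa = 26397 psi
siltstone: 2630 kg/m³ × 9.80665 m/s² × 3450 m = 8.898×10^7 Pa = 12906 psi
sandstone: 2338 kg/m³ × 9.80665 m/s² × 3080 m = 7.062×10^7 Pa = 10242 psi
Total = 5907 + 2585 + 26397 + 12906 + 10242 = 58038 psi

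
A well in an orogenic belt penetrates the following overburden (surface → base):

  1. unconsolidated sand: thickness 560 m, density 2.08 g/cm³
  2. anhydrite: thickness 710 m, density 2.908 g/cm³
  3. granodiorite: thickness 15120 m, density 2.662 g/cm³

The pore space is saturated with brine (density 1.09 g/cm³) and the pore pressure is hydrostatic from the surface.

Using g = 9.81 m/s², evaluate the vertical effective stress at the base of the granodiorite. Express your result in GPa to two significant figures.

0.25 GPa

Overburden (lithostatic) stress σ_v:
unconsolidated sand: 2080 kg/m³ × 9.81 m/s² × 560 m = 1.143×10^7 Pa = 11.43 MPa
anhydrite: 2908 kg/m³ × 9.81 m/s² × 710 m = 2.025×10^7 Pa = 20.25 MPa
granodiorite: 2662 kg/m³ × 9.81 m/s² × 15120 m = 3.948×10^8 Pa = 394.8 MPa
Total = 11.43 + 20.25 + 394.8 = 426.53 MPa
Pore pressure P_p = 1090 kg/m³ × 9.81 m/s² × 16390 m = 1.753×10^8 Pa = 175.3 MPa
Effective stress σ' = σ_v − P_p = 426.5 − 175.3 = 251.27 MPa = 0.25127 GPa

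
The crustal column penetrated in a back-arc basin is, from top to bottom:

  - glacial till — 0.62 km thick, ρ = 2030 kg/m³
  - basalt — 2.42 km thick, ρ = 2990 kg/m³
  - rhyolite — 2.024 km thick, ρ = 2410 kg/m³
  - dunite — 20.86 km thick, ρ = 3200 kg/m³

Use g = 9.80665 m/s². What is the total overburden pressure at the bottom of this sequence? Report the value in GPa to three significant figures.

0.786 GPa

glacial till: 2030 kg/m³ × 9.80665 m/s² × 620 m = 1.234×10^7 Pa = 0.01234 GPa
basalt: 2990 kg/m³ × 9.80665 m/s² × 2420 m = 7.096×10^7 Pa = 0.07096 GPa
rhyolite: 2410 kg/m³ × 9.80665 m/s² × 2024 m = 4.784×10^7 Pa = 0.04784 GPa
dunite: 3200 kg/m³ × 9.80665 m/s² × 20860 m = 6.546×10^8 Pa = 0.6546 GPa
Total = 0.01234 + 0.07096 + 0.04784 + 0.6546 = 0.78575 GPa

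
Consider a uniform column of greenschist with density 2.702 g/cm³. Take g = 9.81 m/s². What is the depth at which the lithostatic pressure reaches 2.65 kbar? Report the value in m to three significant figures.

10000 m

h = P/(ρg) = 2.65 kbar / (2702 kg/m³ × 9.81 m/s²) = 2.650×10^8 Pa / 26507 Pa/m = 9997.5 m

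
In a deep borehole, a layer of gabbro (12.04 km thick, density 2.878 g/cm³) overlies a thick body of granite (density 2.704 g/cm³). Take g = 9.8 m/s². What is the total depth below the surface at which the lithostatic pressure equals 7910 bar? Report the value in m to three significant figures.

Pressure at base of upper layers: 2878×9.8×12040 = 3.396×10^8 Pa = 3396 bar
Remaining pressure to be supplied by granite: 7.910×10^8 − 3.396×10^8 = 4.514×10^8 Pa
Additional depth in granite = 4.514×10^8 Pa / (2704 kg/m³ × 9.8 m/s²) = 17035 m
Total depth = 12040 m + 17035 m = 29075 m

29100 m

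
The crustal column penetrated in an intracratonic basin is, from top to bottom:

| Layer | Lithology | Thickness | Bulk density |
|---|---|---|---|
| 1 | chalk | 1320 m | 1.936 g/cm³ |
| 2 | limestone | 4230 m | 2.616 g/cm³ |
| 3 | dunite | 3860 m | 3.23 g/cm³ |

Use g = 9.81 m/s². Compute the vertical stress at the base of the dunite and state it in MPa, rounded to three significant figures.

256 MPa

chalk: 1936 kg/m³ × 9.81 m/s² × 1320 m = 2.507×10^7 Pa = 25.07 MPa
limestone: 2616 kg/m³ × 9.81 m/s² × 4230 m = 1.086×10^8 Pa = 108.6 MPa
dunite: 3230 kg/m³ × 9.81 m/s² × 3860 m = 1.223×10^8 Pa = 122.3 MPa
Total = 25.07 + 108.6 + 122.3 = 255.93 MPa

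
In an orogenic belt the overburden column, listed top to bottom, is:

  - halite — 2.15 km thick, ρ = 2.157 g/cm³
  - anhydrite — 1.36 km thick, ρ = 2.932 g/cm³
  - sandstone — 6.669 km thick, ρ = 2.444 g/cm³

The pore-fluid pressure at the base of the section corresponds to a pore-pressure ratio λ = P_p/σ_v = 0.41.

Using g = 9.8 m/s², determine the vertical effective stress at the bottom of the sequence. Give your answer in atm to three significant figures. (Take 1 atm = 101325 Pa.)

Overburden (lithostatic) stress σ_v:
halite: 2157 kg/m³ × 9.8 m/s² × 2150 m = 4.545×10^7 Pa = 45.45 MPa
anhydrite: 2932 kg/m³ × 9.8 m/s² × 1360 m = 3.908×10^7 Pa = 39.08 MPa
sandstone: 2444 kg/m³ × 9.8 m/s² × 6669 m = 1.597×10^8 Pa = 159.7 MPa
Total = 45.45 + 39.08 + 159.7 = 244.26 MPa
Pore pressure P_p = λ·σ_v = 0.41 × 244.3 MPa = 100.1 MPa
Effective stress σ' = σ_v − P_p = 244.3 − 100.1 = 144.11 MPa = 1422.3 atm

1420 atm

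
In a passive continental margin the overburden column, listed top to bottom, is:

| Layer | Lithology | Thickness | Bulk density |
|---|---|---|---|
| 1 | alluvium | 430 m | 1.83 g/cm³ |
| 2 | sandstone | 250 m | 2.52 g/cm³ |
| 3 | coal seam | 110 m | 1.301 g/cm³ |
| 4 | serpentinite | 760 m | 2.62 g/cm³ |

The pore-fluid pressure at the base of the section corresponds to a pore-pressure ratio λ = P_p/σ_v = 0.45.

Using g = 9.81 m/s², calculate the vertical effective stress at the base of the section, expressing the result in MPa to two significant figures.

Overburden (lithostatic) stress σ_v:
alluvium: 1830 kg/m³ × 9.81 m/s² × 430 m = 7.719×10^6 Pa = 7.719 MPa
sandstone: 2520 kg/m³ × 9.81 m/s² × 250 m = 6.180×10^6 Pa = 6.180 MPa
coal seam: 1301 kg/m³ × 9.81 m/s² × 110 m = 1.404×10^6 Pa = 1.404 MPa
serpentinite: 2620 kg/m³ × 9.81 m/s² × 760 m = 1.953×10^7 Pa = 19.53 MPa
Total = 7.719 + 6.180 + 1.404 + 19.53 = 34.837 MPa
Pore pressure P_p = λ·σ_v = 0.45 × 34.84 MPa = 15.68 MPa
Effective stress σ' = σ_v − P_p = 34.84 − 15.68 = 19.161 MPa

19 MPa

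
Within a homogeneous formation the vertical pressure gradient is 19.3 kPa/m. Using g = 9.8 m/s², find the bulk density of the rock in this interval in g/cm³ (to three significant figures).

ρ = (dP/dz)/g = 19.3 kPa/m / 9.8 m/s² = 19300 Pa/m / 9.8 m/s² = 1969.4 kg/m³
= 1.969 g/cm³

1.97 g/cm³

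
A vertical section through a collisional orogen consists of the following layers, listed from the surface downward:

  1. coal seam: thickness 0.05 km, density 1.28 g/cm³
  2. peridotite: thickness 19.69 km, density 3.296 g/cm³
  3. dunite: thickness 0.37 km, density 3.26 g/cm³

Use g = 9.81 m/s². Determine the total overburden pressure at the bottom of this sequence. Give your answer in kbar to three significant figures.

coal seam: 1280 kg/m³ × 9.81 m/s² × 50 m = 6.278×10^5 Pa = 6.278×10^-3 kbar
peridotite: 3296 kg/m³ × 9.81 m/s² × 19690 m = 6.367×10^8 Pa = 6.367 kbar
dunite: 3260 kg/m³ × 9.81 m/s² × 370 m = 1.183×10^7 Pa = 0.1183 kbar
Total = 6.278×10^-3 + 6.367 + 0.1183 = 6.4911 kbar

6.49 kbar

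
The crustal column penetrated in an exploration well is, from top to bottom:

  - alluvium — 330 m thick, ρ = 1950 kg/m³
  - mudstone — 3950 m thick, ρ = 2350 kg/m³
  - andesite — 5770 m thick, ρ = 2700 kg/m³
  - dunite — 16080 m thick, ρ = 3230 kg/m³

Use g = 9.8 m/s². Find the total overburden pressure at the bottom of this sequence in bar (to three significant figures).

alluvium: 1950 kg/m³ × 9.8 m/s² × 330 m = 6.306×10^6 Pa = 63.06 bar
mudstone: 2350 kg/m³ × 9.8 m/s² × 3950 m = 9.097×10^7 Pa = 909.7 bar
andesite: 2700 kg/m³ × 9.8 m/s² × 5770 m = 1.527×10^8 Pa = 1527 bar
dunite: 3230 kg/m³ × 9.8 m/s² × 16080 m = 5.090×10^8 Pa = 5090 bar
Total = 63.06 + 909.7 + 1527 + 5090 = 7589.5 bar

7590 bar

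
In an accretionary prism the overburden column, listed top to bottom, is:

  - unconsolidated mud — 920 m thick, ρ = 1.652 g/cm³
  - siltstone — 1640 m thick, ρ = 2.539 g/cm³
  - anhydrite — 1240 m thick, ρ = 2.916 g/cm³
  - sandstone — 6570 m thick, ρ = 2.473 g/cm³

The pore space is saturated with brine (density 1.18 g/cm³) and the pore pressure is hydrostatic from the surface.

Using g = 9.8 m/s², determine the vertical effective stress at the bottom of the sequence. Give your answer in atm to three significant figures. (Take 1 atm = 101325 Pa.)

Overburden (lithostatic) stress σ_v:
unconsolidated mud: 1652 kg/m³ × 9.8 m/s² × 920 m = 1.489×10^7 Pa = 14.89 MPa
siltstone: 2539 kg/m³ × 9.8 m/s² × 1640 m = 4.081×10^7 Pa = 40.81 MPa
anhydrite: 2916 kg/m³ × 9.8 m/s² × 1240 m = 3.544×10^7 Pa = 35.44 MPa
sandstone: 2473 kg/m³ × 9.8 m/s² × 6570 m = 1.592×10^8 Pa = 159.2 MPa
Total = 14.89 + 40.81 + 35.44 + 159.2 = 250.36 MPa
Pore pressure P_p = 1180 kg/m³ × 9.8 m/s² × 10370 m = 1.199×10^8 Pa = 119.9 MPa
Effective stress σ' = σ_v − P_p = 250.4 − 119.9 = 130.44 MPa = 1287.4 atm

1290 atm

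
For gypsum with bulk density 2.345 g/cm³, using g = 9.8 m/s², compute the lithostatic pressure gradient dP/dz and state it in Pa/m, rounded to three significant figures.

dP/dz = ρg = 2345 kg/m³ × 9.8 m/s² = 22981 Pa/m

23000 Pa/m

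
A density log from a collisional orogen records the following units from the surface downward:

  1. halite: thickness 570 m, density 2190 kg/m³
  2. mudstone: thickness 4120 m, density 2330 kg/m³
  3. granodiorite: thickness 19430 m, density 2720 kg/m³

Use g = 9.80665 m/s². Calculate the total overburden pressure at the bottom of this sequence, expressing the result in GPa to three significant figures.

0.625 GPa

halite: 2190 kg/m³ × 9.80665 m/s² × 570 m = 1.224×10^7 Pa = 0.01224 GPa
mudstone: 2330 kg/m³ × 9.80665 m/s² × 4120 m = 9.414×10^7 Pa = 0.09414 GPa
granodiorite: 2720 kg/m³ × 9.80665 m/s² × 19430 m = 5.183×10^8 Pa = 0.5183 GPa
Total = 0.01224 + 0.09414 + 0.5183 = 0.62466 GPa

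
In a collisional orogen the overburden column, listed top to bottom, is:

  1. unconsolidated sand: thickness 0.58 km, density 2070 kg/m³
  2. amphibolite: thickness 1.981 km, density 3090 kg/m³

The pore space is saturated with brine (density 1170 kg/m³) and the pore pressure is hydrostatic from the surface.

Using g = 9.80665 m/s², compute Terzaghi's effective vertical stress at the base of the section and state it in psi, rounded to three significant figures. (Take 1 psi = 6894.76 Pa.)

6150 psi

Overburden (lithostatic) stress σ_v:
unconsolidated sand: 2070 kg/m³ × 9.80665 m/s² × 580 m = 1.177×10^7 Pa = 11.77 MPa
amphibolite: 3090 kg/m³ × 9.80665 m/s² × 1981 m = 6.003×10^7 Pa = 60.03 MPa
Total = 11.77 + 60.03 = 71.803 MPa
Pore pressure P_p = 1170 kg/m³ × 9.80665 m/s² × 2561 m = 2.938×10^7 Pa = 29.38 MPa
Effective stress σ' = σ_v − P_p = 71.80 − 29.38 = 42.419 MPa = 6152.3 psi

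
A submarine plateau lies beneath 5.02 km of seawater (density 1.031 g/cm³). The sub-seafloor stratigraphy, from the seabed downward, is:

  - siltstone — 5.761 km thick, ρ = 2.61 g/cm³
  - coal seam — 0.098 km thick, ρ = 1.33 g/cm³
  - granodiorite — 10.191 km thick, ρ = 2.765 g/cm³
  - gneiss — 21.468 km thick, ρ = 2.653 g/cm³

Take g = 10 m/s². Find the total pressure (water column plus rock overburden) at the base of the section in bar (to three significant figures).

seawater: 1031 kg/m³ × 10 m/s² × 5020 m = 5.176×10^7 Pa = 517.6 bar
siltstone: 2610 kg/m³ × 10 m/s² × 5761 m = 1.504×10^8 Pa = 1504 bar
coal seam: 1330 kg/m³ × 10 m/s² × 98 m = 1.303×10^6 Pa = 13.03 bar
granodiorite: 2765 kg/m³ × 10 m/s² × 10191 m = 2.818×10^8 Pa = 2818 bar
gneiss: 2653 kg/m³ × 10 m/s² × 21468 m = 5.695×10^8 Pa = 5695 bar
Total = 517.6 + 1504 + 13.03 + 2818 + 5695 = 10547 bar

10500 bar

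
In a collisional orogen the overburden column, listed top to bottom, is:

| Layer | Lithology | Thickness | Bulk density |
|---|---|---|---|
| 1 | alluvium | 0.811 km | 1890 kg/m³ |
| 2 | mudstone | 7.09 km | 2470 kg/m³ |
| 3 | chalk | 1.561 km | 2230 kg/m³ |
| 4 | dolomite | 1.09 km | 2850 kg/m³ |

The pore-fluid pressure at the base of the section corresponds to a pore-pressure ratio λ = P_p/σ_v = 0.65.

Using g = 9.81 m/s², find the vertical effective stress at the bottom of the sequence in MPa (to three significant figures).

88.0 MPa

Overburden (lithostatic) stress σ_v:
alluvium: 1890 kg/m³ × 9.81 m/s² × 811 m = 1.504×10^7 Pa = 15.04 MPa
mudstone: 2470 kg/m³ × 9.81 m/s² × 7090 m = 1.718×10^8 Pa = 171.8 MPa
chalk: 2230 kg/m³ × 9.81 m/s² × 1561 m = 3.415×10^7 Pa = 34.15 MPa
dolomite: 2850 kg/m³ × 9.81 m/s² × 1090 m = 3.047×10^7 Pa = 30.47 MPa
Total = 15.04 + 171.8 + 34.15 + 30.47 = 251.46 MPa
Pore pressure P_p = λ·σ_v = 0.65 × 251.5 MPa = 163.4 MPa
Effective stress σ' = σ_v − P_p = 251.5 − 163.4 = 88.010 MPa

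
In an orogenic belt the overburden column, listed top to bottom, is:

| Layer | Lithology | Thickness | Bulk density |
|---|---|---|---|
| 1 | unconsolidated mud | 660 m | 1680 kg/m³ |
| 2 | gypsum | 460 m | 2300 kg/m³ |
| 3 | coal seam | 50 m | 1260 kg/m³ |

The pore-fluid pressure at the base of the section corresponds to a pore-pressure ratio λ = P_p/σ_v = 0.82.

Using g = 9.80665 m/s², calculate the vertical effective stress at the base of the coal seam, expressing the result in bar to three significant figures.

Overburden (lithostatic) stress σ_v:
unconsolidated mud: 1680 kg/m³ × 9.80665 m/s² × 660 m = 1.087×10^7 Pa = 10.87 MPa
gypsum: 2300 kg/m³ × 9.80665 m/s² × 460 m = 1.038×10^7 Pa = 10.38 MPa
coal seam: 1260 kg/m³ × 9.80665 m/s² × 50 m = 6.178×10^5 Pa = 0.6178 MPa
Total = 10.87 + 10.38 + 0.6178 = 21.867 MPa
Pore pressure P_p = λ·σ_v = 0.82 × 21.87 MPa = 17.93 MPa
Effective stress σ' = σ_v − P_p = 21.87 − 17.93 = 3.9360 MPa = 39.360 bar

39.4 bar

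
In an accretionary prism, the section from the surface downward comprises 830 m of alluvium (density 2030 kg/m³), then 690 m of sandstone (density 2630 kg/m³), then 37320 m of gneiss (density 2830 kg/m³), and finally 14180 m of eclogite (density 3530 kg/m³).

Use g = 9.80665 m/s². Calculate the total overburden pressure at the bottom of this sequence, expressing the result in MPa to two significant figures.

1600 MPa

alluvium: 2030 kg/m³ × 9.80665 m/s² × 830 m = 1.652×10^7 Pa = 16.52 MPa
sandstone: 2630 kg/m³ × 9.80665 m/s² × 690 m = 1.780×10^7 Pa = 17.80 MPa
gneiss: 2830 kg/m³ × 9.80665 m/s² × 37320 m = 1.036×10^9 Pa = 1036 MPa
eclogite: 3530 kg/m³ × 9.80665 m/s² × 14180 m = 4.909×10^8 Pa = 490.9 MPa
Total = 16.52 + 17.80 + 1036 + 490.9 = 1560.9 MPa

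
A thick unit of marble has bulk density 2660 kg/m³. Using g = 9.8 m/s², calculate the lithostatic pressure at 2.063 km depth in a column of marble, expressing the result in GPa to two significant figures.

marble: 2660 kg/m³ × 9.8 m/s² × 2063 m = 5.378×10^7 Pa = 0.05378 GPa

0.054 GPa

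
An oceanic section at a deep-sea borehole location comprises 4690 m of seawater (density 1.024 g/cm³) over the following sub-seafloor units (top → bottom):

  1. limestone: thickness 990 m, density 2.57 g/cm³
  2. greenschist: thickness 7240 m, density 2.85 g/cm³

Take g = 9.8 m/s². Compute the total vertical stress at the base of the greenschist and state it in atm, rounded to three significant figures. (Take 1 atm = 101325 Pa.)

seawater: 1024 kg/m³ × 9.8 m/s² × 4690 m = 4.707×10^7 Pa = 464.5 atm
limestone: 2570 kg/m³ × 9.8 m/s² × 990 m = 2.493×10^7 Pa = 246.1 atm
greenschist: 2850 kg/m³ × 9.8 m/s² × 7240 m = 2.022×10^8 Pa = 1996 atm
Total = 464.5 + 246.1 + 1996 = 2706.3 atm

2710 atm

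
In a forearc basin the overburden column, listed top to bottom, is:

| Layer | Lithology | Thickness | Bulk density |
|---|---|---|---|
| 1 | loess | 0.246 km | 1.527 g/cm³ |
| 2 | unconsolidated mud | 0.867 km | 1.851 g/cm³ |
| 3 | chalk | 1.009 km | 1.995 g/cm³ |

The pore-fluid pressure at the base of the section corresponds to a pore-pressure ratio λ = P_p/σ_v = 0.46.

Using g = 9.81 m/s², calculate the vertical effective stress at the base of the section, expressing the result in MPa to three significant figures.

Overburden (lithostatic) stress σ_v:
loess: 1527 kg/m³ × 9.81 m/s² × 246 m = 3.685×10^6 Pa = 3.685 MPa
unconsolidated mud: 1851 kg/m³ × 9.81 m/s² × 867 m = 1.574×10^7 Pa = 15.74 MPa
chalk: 1995 kg/m³ × 9.81 m/s² × 1009 m = 1.975×10^7 Pa = 19.75 MPa
Total = 3.685 + 15.74 + 19.75 = 39.175 MPa
Pore pressure P_p = λ·σ_v = 0.46 × 39.18 MPa = 18.02 MPa
Effective stress σ' = σ_v − P_p = 39.18 − 18.02 = 21.155 MPa

21.2 MPa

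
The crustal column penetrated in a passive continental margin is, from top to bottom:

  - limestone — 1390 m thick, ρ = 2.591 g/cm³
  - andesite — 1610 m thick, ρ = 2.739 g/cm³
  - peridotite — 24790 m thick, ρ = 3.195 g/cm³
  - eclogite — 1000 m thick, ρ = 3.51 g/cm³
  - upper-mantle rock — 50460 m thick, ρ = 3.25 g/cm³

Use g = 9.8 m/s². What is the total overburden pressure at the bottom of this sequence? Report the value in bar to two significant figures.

25000 bar

limestone: 2591 kg/m³ × 9.8 m/s² × 1390 m = 3.529×10^7 Pa = 352.9 bar
andesite: 2739 kg/m³ × 9.8 m/s² × 1610 m = 4.322×10^7 Pa = 432.2 bar
peridotite: 3195 kg/m³ × 9.8 m/s² × 24790 m = 7.762×10^8 Pa = 7762 bar
eclogite: 3510 kg/m³ × 9.8 m/s² × 1000 m = 3.440×10^7 Pa = 344.0 bar
upper-mantle rock: 3250 kg/m³ × 9.8 m/s² × 50460 m = 1.607×10^9 Pa = 16072 bar
Total = 352.9 + 432.2 + 7762 + 344.0 + 16072 = 24963 bar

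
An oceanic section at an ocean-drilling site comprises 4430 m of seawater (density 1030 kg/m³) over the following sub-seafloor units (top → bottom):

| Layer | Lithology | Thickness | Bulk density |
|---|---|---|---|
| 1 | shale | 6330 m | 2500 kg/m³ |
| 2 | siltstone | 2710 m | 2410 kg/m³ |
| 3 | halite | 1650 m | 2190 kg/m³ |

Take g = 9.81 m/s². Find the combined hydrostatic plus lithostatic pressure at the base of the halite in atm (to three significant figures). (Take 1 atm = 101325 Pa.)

2960 atm

seawater: 1030 kg/m³ × 9.81 m/s² × 4430 m = 4.476×10^7 Pa = 441.8 atm
shale: 2500 kg/m³ × 9.81 m/s² × 6330 m = 1.552×10^8 Pa = 1532 atm
siltstone: 2410 kg/m³ × 9.81 m/s² × 2710 m = 6.407×10^7 Pa = 632.3 atm
halite: 2190 kg/m³ × 9.81 m/s² × 1650 m = 3.545×10^7 Pa = 349.8 atm
Total = 441.8 + 1532 + 632.3 + 349.8 = 2956.1 atm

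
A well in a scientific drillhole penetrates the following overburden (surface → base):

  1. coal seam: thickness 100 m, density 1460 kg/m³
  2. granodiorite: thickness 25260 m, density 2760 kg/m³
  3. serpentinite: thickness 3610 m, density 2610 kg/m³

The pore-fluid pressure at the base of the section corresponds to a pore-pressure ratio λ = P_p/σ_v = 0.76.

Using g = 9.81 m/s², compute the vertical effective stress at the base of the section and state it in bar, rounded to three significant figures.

Overburden (lithostatic) stress σ_v:
coal seam: 1460 kg/m³ × 9.81 m/s² × 100 m = 1.432×10^6 Pa = 1.432 MPa
granodiorite: 2760 kg/m³ × 9.81 m/s² × 25260 m = 6.839×10^8 Pa = 683.9 MPa
serpentinite: 2610 kg/m³ × 9.81 m/s² × 3610 m = 9.243×10^7 Pa = 92.43 MPa
Total = 1.432 + 683.9 + 92.43 = 777.79 MPa
Pore pressure P_p = λ·σ_v = 0.76 × 777.8 MPa = 591.1 MPa
Effective stress σ' = σ_v − P_p = 777.8 − 591.1 = 186.67 MPa = 1866.7 bar

1870 bar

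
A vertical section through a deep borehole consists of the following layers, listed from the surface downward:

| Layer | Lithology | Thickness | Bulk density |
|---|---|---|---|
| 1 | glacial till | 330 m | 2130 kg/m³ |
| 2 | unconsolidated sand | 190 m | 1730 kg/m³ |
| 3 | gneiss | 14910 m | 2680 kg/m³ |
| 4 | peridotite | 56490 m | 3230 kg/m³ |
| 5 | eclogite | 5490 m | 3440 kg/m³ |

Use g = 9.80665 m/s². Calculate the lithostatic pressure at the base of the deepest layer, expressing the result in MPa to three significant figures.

glacial till: 2130 kg/m³ × 9.80665 m/s² × 330 m = 6.893×10^6 Pa = 6.893 MPa
unconsolidated sand: 1730 kg/m³ × 9.80665 m/s² × 190 m = 3.223×10^6 Pa = 3.223 MPa
gneiss: 2680 kg/m³ × 9.80665 m/s² × 14910 m = 3.919×10^8 Pa = 391.9 MPa
peridotite: 3230 kg/m³ × 9.80665 m/s² × 56490 m = 1.789×10^9 Pa = 1789 MPa
eclogite: 3440 kg/m³ × 9.80665 m/s² × 5490 m = 1.852×10^8 Pa = 185.2 MPa
Total = 6.893 + 3.223 + 391.9 + 1789 + 185.2 = 2376.5 MPa

2380 MPa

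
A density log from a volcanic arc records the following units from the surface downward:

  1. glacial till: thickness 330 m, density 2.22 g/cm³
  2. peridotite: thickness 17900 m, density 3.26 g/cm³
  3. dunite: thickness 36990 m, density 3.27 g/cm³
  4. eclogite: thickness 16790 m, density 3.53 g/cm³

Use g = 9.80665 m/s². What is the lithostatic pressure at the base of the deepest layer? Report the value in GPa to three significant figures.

2.35 GPa

glacial till: 2220 kg/m³ × 9.80665 m/s² × 330 m = 7.184×10^6 Pa = 7.184×10^-3 GPa
peridotite: 3260 kg/m³ × 9.80665 m/s² × 17900 m = 5.723×10^8 Pa = 0.5723 GPa
dunite: 3270 kg/m³ × 9.80665 m/s² × 36990 m = 1.186×10^9 Pa = 1.186 GPa
eclogite: 3530 kg/m³ × 9.80665 m/s² × 16790 m = 5.812×10^8 Pa = 0.5812 GPa
Total = 7.184×10^-3 + 0.5723 + 1.186 + 0.5812 = 2.3469 GPa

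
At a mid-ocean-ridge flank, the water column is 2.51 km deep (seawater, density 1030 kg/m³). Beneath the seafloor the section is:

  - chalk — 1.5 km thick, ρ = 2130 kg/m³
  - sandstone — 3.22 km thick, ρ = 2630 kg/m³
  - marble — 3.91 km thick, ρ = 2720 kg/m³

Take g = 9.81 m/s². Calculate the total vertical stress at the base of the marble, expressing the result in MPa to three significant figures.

seawater: 1030 kg/m³ × 9.81 m/s² × 2510 m = 2.536×10^7 Pa = 25.36 MPa
chalk: 2130 kg/m³ × 9.81 m/s² × 1500 m = 3.134×10^7 Pa = 31.34 MPa
sandstone: 2630 kg/m³ × 9.81 m/s² × 3220 m = 8.308×10^7 Pa = 83.08 MPa
marble: 2720 kg/m³ × 9.81 m/s² × 3910 m = 1.043×10^8 Pa = 104.3 MPa
Total = 25.36 + 31.34 + 83.08 + 104.3 = 244.11 MPa

244 MPa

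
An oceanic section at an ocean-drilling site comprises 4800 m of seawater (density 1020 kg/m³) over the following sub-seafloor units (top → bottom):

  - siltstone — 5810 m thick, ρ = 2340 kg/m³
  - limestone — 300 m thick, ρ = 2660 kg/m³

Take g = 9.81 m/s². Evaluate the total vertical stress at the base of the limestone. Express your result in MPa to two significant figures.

seawater: 1020 kg/m³ × 9.81 m/s² × 4800 m = 4.803×10^7 Pa = 48.03 MPa
siltstone: 2340 kg/m³ × 9.81 m/s² × 5810 m = 1.334×10^8 Pa = 133.4 MPa
limestone: 2660 kg/m³ × 9.81 m/s² × 300 m = 7.828×10^6 Pa = 7.828 MPa
Total = 48.03 + 133.4 + 7.828 = 189.23 MPa

190 MPa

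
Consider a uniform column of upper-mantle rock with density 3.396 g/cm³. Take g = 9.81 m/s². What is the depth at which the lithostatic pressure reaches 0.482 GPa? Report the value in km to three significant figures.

14.5 km

h = P/(ρg) = 0.482 GPa / (3396 kg/m³ × 9.81 m/s²) = 4.820×10^8 Pa / 33315 Pa/m = 14468 m
= 14.468 km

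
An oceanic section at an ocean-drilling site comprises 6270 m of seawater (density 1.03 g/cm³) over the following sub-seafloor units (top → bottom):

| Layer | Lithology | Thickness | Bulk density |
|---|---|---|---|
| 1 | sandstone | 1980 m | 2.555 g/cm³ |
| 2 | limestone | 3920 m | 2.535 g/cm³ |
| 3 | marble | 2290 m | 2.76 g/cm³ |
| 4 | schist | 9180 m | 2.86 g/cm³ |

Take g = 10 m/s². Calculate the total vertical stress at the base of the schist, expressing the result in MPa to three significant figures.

seawater: 1030 kg/m³ × 10 m/s² × 6270 m = 6.458×10^7 Pa = 64.58 MPa
sandstone: 2555 kg/m³ × 10 m/s² × 1980 m = 5.059×10^7 Pa = 50.59 MPa
limestone: 2535 kg/m³ × 10 m/s² × 3920 m = 9.937×10^7 Pa = 99.37 MPa
marble: 2760 kg/m³ × 10 m/s² × 2290 m = 6.320×10^7 Pa = 63.20 MPa
schist: 2860 kg/m³ × 10 m/s² × 9180 m = 2.625×10^8 Pa = 262.5 MPa
Total = 64.58 + 50.59 + 99.37 + 63.20 + 262.5 = 540.29 MPa

540 MPa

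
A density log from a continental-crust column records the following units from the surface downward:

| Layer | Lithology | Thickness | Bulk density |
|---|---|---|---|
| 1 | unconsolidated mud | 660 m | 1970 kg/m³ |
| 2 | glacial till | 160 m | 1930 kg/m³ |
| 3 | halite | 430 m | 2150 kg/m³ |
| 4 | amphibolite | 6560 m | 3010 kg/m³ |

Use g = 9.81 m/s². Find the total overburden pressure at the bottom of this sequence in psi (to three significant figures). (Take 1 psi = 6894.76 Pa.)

31700 psi

unconsolidated mud: 1970 kg/m³ × 9.81 m/s² × 660 m = 1.275×10^7 Pa = 1850 psi
glacial till: 1930 kg/m³ × 9.81 m/s² × 160 m = 3.029×10^6 Pa = 439.4 psi
halite: 2150 kg/m³ × 9.81 m/s² × 430 m = 9.069×10^6 Pa = 1315 psi
amphibolite: 3010 kg/m³ × 9.81 m/s² × 6560 m = 1.937×10^8 Pa = 28094 psi
Total = 1850 + 439.4 + 1315 + 28094 = 31699 psi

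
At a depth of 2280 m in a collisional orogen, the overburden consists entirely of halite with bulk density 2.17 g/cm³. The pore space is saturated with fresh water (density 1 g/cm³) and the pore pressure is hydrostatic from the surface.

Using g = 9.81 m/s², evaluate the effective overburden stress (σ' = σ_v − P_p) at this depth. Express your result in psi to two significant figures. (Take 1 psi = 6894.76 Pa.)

3800 psi

Overburden (lithostatic) stress σ_v:
halite: 2170 kg/m³ × 9.81 m/s² × 2280 m = 4.854×10^7 Pa = 48.54 MPa
Pore pressure P_p = 1000 kg/m³ × 9.81 m/s² × 2280 m = 2.237×10^7 Pa = 22.37 MPa
Effective stress σ' = σ_v − P_p = 48.54 − 22.37 = 26.169 MPa = 3795.5 psi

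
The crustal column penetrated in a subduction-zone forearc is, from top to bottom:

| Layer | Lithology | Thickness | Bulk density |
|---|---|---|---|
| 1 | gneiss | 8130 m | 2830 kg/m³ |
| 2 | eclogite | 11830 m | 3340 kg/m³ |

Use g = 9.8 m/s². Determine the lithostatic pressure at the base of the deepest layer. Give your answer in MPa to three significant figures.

613 MPa

gneiss: 2830 kg/m³ × 9.8 m/s² × 8130 m = 2.255×10^8 Pa = 225.5 MPa
eclogite: 3340 kg/m³ × 9.8 m/s² × 11830 m = 3.872×10^8 Pa = 387.2 MPa
Total = 225.5 + 387.2 = 612.70 MPa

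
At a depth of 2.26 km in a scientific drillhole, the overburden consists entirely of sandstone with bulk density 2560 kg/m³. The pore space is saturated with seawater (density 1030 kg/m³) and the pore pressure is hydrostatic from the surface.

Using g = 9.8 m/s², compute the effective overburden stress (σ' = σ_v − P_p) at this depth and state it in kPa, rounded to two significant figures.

Overburden (lithostatic) stress σ_v:
sandstone: 2560 kg/m³ × 9.8 m/s² × 2260 m = 5.670×10^7 Pa = 56.70 MPa
Pore pressure P_p = 1030 kg/m³ × 9.8 m/s² × 2260 m = 2.281×10^7 Pa = 22.81 MPa
Effective stress σ' = σ_v − P_p = 56.70 − 22.81 = 33.886 MPa = 33886 kPa

34000 kPa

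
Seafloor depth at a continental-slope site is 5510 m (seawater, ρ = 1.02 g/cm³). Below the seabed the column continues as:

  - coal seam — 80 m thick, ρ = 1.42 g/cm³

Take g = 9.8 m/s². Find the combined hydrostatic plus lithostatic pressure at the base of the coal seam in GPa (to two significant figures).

0.056 GPa

seawater: 1020 kg/m³ × 9.8 m/s² × 5510 m = 5.508×10^7 Pa = 0.05508 GPa
coal seam: 1420 kg/m³ × 9.8 m/s² × 80 m = 1.113×10^6 Pa = 1.113×10^-3 GPa
Total = 0.05508 + 1.113×10^-3 = 0.056191 GPa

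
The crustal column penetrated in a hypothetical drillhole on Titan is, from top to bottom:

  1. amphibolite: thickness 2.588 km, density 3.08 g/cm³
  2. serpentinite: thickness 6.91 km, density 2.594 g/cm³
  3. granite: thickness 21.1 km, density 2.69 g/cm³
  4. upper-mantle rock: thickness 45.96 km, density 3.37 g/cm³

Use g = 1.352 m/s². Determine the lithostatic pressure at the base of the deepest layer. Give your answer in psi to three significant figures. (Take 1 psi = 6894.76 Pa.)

amphibolite: 3080 kg/m³ × 1.352 m/s² × 2588 m = 1.078×10^7 Pa = 1563 psi
serpentinite: 2594 kg/m³ × 1.352 m/s² × 6910 m = 2.423×10^7 Pa = 3515 psi
granite: 2690 kg/m³ × 1.352 m/s² × 21100 m = 7.674×10^7 Pa = 11130 psi
upper-mantle rock: 3370 kg/m³ × 1.352 m/s² × 45960 m = 2.094×10^8 Pa = 30372 psi
Total = 1563 + 3515 + 11130 + 30372 = 46579 psi

46600 psi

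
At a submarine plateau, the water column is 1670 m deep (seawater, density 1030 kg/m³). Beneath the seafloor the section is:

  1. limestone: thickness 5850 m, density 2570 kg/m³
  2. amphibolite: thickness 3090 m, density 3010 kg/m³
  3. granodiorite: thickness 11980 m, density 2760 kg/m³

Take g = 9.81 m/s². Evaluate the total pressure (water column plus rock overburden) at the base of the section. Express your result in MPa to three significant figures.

580 MPa

seawater: 1030 kg/m³ × 9.81 m/s² × 1670 m = 1.687×10^7 Pa = 16.87 MPa
limestone: 2570 kg/m³ × 9.81 m/s² × 5850 m = 1.475×10^8 Pa = 147.5 MPa
amphibolite: 3010 kg/m³ × 9.81 m/s² × 3090 m = 9.124×10^7 Pa = 91.24 MPa
granodiorite: 2760 kg/m³ × 9.81 m/s² × 11980 m = 3.244×10^8 Pa = 324.4 MPa
Total = 16.87 + 147.5 + 91.24 + 324.4 = 579.97 MPa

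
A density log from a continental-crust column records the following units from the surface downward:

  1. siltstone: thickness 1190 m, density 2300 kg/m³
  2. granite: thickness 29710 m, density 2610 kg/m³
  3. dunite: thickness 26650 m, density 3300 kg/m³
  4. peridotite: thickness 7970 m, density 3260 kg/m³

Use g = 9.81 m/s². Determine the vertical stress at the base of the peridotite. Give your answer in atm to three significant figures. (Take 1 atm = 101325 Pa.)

18800 atm

siltstone: 2300 kg/m³ × 9.81 m/s² × 1190 m = 2.685×10^7 Pa = 265.0 atm
granite: 2610 kg/m³ × 9.81 m/s² × 29710 m = 7.607×10^8 Pa = 7508 atm
dunite: 3300 kg/m³ × 9.81 m/s² × 26650 m = 8.627×10^8 Pa = 8515 atm
peridotite: 3260 kg/m³ × 9.81 m/s² × 7970 m = 2.549×10^8 Pa = 2516 atm
Total = 265.0 + 7508 + 8515 + 2516 = 18803 atm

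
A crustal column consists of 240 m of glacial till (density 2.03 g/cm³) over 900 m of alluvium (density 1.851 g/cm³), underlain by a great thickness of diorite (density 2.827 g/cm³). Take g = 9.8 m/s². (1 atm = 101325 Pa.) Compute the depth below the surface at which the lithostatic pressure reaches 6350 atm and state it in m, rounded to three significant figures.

Pressure at base of upper layers: 2030×9.8×240 + 1851×9.8×900 = 2.110×10^7 Pa = 208.2 atm
Remaining pressure to be supplied by diorite: 6.434×10^8 − 2.110×10^7 = 6.223×10^8 Pa
Additional depth in diorite = 6.223×10^8 Pa / (2827 kg/m³ × 9.8 m/s²) = 22462 m
Total depth = 1140 m + 22462 m = 23602 m

23600 m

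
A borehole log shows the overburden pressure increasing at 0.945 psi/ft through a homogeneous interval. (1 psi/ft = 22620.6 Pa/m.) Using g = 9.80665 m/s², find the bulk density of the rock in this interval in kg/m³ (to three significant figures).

2180 kg/m³

ρ = (dP/dz)/g = 0.945 psi/ft / 9.80665 m/s² = 21376 Pa/m / 9.80665 m/s² = 2179.8 kg/m³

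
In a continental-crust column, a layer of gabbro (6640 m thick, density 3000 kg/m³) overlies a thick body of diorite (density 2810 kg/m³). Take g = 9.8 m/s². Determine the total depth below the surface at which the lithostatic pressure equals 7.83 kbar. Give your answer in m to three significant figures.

Pressure at base of upper layers: 3000×9.8×6640 = 1.952×10^8 Pa = 1.952 kbar
Remaining pressure to be supplied by diorite: 7.830×10^8 − 1.952×10^8 = 5.878×10^8 Pa
Additional depth in diorite = 5.878×10^8 Pa / (2810 kg/m³ × 9.8 m/s²) = 21344 m
Total depth = 6640 m + 21344 m = 27984 m

28000 m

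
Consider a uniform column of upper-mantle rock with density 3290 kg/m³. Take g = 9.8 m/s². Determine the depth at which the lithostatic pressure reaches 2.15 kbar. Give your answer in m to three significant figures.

6670 m

h = P/(ρg) = 2.15 kbar / (3290 kg/m³ × 9.8 m/s²) = 2.150×10^8 Pa / 32242 Pa/m = 6668.3 m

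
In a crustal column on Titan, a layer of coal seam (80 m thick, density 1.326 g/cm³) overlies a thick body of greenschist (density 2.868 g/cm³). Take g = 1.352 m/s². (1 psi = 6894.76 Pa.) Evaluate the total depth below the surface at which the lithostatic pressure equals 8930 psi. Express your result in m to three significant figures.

15900 m

Pressure at base of upper layers: 1326×1.352×80 = 1.434×10^5 Pa = 20.80 psi
Remaining pressure to be supplied by greenschist: 6.157×10^7 − 1.434×10^5 = 6.143×10^7 Pa
Additional depth in greenschist = 6.143×10^7 Pa / (2868 kg/m³ × 1.352 m/s²) = 15842 m
Total depth = 80 m + 15842 m = 15922 m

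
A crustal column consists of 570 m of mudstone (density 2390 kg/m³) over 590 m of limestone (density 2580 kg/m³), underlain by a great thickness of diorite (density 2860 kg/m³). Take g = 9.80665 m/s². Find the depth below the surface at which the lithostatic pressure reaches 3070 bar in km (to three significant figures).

Pressure at base of upper layers: 2390×9.80665×570 + 2580×9.80665×590 = 2.829×10^7 Pa = 282.9 bar
Remaining pressure to be supplied by diorite: 3.070×10^8 − 2.829×10^7 = 2.787×10^8 Pa
Additional depth in diorite = 2.787×10^8 Pa / (2860 kg/m³ × 9.80665 m/s²) = 9937.3 m
Total depth = 1160 m + 9937.3 m = 11097 m
= 11.097 km

11.1 km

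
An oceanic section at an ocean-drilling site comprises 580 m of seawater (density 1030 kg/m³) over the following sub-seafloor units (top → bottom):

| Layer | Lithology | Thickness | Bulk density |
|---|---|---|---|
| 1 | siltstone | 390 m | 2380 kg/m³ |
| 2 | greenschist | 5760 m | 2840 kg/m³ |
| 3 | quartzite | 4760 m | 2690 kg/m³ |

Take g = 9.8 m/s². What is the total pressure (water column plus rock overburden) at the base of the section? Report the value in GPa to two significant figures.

0.30 GPa

seawater: 1030 kg/m³ × 9.8 m/s² × 580 m = 5.855×10^6 Pa = 5.855×10^-3 GPa
siltstone: 2380 kg/m³ × 9.8 m/s² × 390 m = 9.096×10^6 Pa = 9.096×10^-3 GPa
greenschist: 2840 kg/m³ × 9.8 m/s² × 5760 m = 1.603×10^8 Pa = 0.1603 GPa
quartzite: 2690 kg/m³ × 9.8 m/s² × 4760 m = 1.255×10^8 Pa = 0.1255 GPa
Total = 5.855×10^-3 + 9.096×10^-3 + 0.1603 + 0.1255 = 0.30075 GPa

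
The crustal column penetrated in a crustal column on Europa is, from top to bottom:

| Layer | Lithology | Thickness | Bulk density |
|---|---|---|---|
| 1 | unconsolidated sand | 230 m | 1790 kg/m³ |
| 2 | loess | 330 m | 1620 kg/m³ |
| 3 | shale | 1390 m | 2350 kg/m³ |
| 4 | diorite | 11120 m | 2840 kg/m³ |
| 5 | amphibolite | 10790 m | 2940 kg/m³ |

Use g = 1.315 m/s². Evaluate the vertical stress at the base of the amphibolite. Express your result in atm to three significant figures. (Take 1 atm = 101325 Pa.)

unconsolidated sand: 1790 kg/m³ × 1.315 m/s² × 230 m = 5.414×10^5 Pa = 5.343 atm
loess: 1620 kg/m³ × 1.315 m/s² × 330 m = 7.030×10^5 Pa = 6.938 atm
shale: 2350 kg/m³ × 1.315 m/s² × 1390 m = 4.295×10^6 Pa = 42.39 atm
diorite: 2840 kg/m³ × 1.315 m/s² × 11120 m = 4.153×10^7 Pa = 409.9 atm
amphibolite: 2940 kg/m³ × 1.315 m/s² × 10790 m = 4.172×10^7 Pa = 411.7 atm
Total = 5.343 + 6.938 + 42.39 + 409.9 + 411.7 = 876.23 atm

876 atm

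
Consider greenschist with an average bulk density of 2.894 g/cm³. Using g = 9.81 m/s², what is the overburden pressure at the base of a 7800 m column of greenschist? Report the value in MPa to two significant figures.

220 MPa

greenschist: 2894 kg/m³ × 9.81 m/s² × 7800 m = 2.214×10^8 Pa = 221.4 MPa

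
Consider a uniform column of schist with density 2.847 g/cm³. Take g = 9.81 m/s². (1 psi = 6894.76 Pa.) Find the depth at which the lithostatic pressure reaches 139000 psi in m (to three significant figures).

34300 m

h = P/(ρg) = 139000 psi / (2847 kg/m³ × 9.81 m/s²) = 9.584×10^8 Pa / 27929 Pa/m = 34314 m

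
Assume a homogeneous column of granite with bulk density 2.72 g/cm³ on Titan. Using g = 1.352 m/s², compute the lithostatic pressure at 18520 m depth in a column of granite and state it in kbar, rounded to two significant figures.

granite: 2720 kg/m³ × 1.352 m/s² × 18520 m = 6.811×10^7 Pa = 0.6811 kbar

0.68 kbar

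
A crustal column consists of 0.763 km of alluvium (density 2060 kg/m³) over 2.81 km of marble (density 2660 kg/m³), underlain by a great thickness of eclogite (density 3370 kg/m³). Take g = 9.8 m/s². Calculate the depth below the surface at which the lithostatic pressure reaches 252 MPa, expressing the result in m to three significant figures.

Pressure at base of upper layers: 2060×9.8×763 + 2660×9.8×2810 = 8.865×10^7 Pa = 88.65 MPa
Remaining pressure to be supplied by eclogite: 2.520×10^8 − 8.865×10^7 = 1.633×10^8 Pa
Additional depth in eclogite = 1.633×10^8 Pa / (3370 kg/m³ × 9.8 m/s²) = 4946.0 m
Total depth = 3573 m + 4946.0 m = 8519.0 m

8520 m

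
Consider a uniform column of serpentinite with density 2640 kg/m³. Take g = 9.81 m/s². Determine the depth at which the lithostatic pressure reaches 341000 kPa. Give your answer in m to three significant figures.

13200 m

h = P/(ρg) = 341000 kPa / (2640 kg/m³ × 9.81 m/s²) = 3.410×10^8 Pa / 25898 Pa/m = 13167 m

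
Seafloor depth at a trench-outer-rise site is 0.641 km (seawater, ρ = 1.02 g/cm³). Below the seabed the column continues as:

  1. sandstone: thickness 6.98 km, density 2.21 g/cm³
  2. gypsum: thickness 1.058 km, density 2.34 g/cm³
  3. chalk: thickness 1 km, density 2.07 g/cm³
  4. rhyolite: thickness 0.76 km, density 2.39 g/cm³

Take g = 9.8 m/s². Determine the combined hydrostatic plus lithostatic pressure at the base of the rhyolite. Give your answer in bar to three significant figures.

seawater: 1020 kg/m³ × 9.8 m/s² × 641 m = 6.407×10^6 Pa = 64.07 bar
sandstone: 2210 kg/m³ × 9.8 m/s² × 6980 m = 1.512×10^8 Pa = 1512 bar
gypsum: 2340 kg/m³ × 9.8 m/s² × 1058 m = 2.426×10^7 Pa = 242.6 bar
chalk: 2070 kg/m³ × 9.8 m/s² × 1000 m = 2.029×10^7 Pa = 202.9 bar
rhyolite: 2390 kg/m³ × 9.8 m/s² × 760 m = 1.780×10^7 Pa = 178.0 bar
Total = 64.07 + 1512 + 242.6 + 202.9 + 178.0 = 2199.3 bar

2200 bar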